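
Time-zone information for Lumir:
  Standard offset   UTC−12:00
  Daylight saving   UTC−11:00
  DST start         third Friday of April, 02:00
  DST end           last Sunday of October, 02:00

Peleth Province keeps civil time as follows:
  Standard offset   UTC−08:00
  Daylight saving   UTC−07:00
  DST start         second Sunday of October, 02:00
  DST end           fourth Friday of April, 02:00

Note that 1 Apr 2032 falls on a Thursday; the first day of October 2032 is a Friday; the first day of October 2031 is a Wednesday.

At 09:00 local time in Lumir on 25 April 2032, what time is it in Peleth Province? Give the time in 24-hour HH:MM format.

1 April 2032 is a Thursday, so the first Friday is April 2 and the third is April 16.
1 October 2032 is a Friday, so Sundays fall on 3, 10, 17, 24, 31; the last is October 31.
25 April 2032 lies within the daylight-saving period (16 April – 31 October), so Lumir is on daylight time, UTC−11:00.
09:00 Lumir + 11h = 20:00 UTC.
1 October 2031 is a Wednesday, so the first Sunday is October 5 and the second is October 12.
1 April 2032 is a Thursday, so the first Friday is April 2 and the fourth is April 23.
At the standard offset (UTC−08:00), 20:00 UTC − 8h = 12:00 Peleth Province standard time.
Daylight saving runs 12 October 2031 – 23 April 2032; the standard-time date in Peleth Province, 25 April 2032, is outside that window, so Peleth Province is on standard time at UTC−08:00.
20:00 UTC − 8h = 12:00 Peleth Province.

12:00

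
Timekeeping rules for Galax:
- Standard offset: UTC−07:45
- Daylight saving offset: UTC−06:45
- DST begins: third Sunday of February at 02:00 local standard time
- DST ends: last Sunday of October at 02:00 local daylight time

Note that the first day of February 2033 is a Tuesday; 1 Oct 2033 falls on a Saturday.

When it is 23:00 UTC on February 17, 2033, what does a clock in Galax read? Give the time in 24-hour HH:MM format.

1 February 2033 is a Tuesday, so the first Sunday is February 6 and the third is February 20.
1 October 2033 is a Saturday, so Sundays fall on 2, 9, 16, 23, 30; the last is October 30.
At the standard offset (UTC−07:45), 23:00 UTC − 7h45m = 15:15 Galax standard time.
The standard-time date in Galax, February 17, 2033, does not fall between 20 February and 30 October, so daylight saving is not in effect and Galax is at UTC−07:45.
23:00 UTC − 7h45m = 15:15 local.

15:15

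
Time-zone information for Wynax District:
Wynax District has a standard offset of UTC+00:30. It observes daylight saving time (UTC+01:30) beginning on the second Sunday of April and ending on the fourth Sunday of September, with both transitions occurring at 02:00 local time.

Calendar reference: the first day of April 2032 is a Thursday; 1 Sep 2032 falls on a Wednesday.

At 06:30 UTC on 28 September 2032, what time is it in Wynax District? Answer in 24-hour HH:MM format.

1 April 2032 is a Thursday, so the first Sunday is April 4 and the second is April 11.
1 September 2032 is a Wednesday, so the first Sunday is September 5 and the fourth is September 26.
At the standard offset (UTC+00:30), 06:30 UTC + 0h30m = 07:00 Wynax District standard time.
The standard-time date in Wynax District, 28 September 2032, does not fall between 11 April and 26 September, so daylight saving is not in effect and Wynax District is at UTC+00:30.
06:30 UTC + 0h30m = 07:00 local.

07:00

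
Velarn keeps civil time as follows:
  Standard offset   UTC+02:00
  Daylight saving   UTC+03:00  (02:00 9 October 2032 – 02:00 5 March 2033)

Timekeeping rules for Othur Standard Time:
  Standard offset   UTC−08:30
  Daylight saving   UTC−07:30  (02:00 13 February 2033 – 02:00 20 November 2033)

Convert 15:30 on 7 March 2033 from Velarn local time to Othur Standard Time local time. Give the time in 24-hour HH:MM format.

06:00

7 March 2033 is outside the daylight-saving period (9 October 2032 – 5 March 2033), so Velarn is on standard time, UTC+02:00.
15:30 Velarn − 2h = 13:30 UTC.
At the standard offset (UTC−08:30), 13:30 UTC − 8h30m = 05:00 Othur Standard Time standard time.
The standard-time date in Othur Standard Time, 7 March 2033, falls between 13 February and 20 November, so daylight saving is in effect and Othur Standard Time is at UTC−07:30.
13:30 UTC − 7h30m = 06:00 Othur Standard Time.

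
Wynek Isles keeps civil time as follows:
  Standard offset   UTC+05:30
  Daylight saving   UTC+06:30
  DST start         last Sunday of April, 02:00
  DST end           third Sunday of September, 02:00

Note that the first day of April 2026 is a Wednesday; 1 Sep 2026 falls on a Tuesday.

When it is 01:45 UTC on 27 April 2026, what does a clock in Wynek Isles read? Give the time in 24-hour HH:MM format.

1 April 2026 is a Wednesday, so Sundays fall on 5, 12, 19, 26; the last is April 26.
1 September 2026 is a Tuesday, so the first Sunday is September 6 and the third is September 20.
At the standard offset (UTC+05:30), 01:45 UTC + 5h30m = 07:15 Wynek Isles standard time.
Daylight saving runs 26 April – 20 September; the standard-time date in Wynek Isles, 27 April 2026, is inside that window, so Wynek Isles is at UTC+06:30.
01:45 UTC + 6h30m = 08:15 local.

08:15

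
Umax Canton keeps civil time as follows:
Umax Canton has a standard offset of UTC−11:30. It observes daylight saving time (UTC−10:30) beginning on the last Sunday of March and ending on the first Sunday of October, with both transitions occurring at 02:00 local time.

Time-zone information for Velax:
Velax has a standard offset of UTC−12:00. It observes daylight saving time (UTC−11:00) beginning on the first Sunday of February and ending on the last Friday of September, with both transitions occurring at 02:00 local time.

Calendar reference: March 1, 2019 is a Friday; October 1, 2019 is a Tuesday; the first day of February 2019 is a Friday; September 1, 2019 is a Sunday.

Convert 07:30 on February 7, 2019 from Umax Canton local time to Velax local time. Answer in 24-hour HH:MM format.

1 March 2019 is a Friday, so Sundays fall on 3, 10, 17, 24, 31; the last is March 31.
1 October 2019 is a Tuesday, so the first Sunday is October 6.
February 7, 2019 is outside the daylight-saving period (31 March – 6 October), so Umax Canton is on standard time, UTC−11:30.
07:30 Umax Canton + 11h30m = 19:00 UTC.
1 February 2019 is a Friday, so the first Sunday is February 3.
1 September 2019 is a Sunday, so Fridays fall on 6, 13, 20, 27; the last is September 27.
At the standard offset (UTC−12:00), 19:00 UTC − 12h = 07:00 Velax standard time.
The standard-time date in Velax, February 7, 2019, lies within the daylight-saving period (3 February – 27 September), so Velax is on daylight time, UTC−11:00.
19:00 UTC − 11h = 08:00 Velax.

08:00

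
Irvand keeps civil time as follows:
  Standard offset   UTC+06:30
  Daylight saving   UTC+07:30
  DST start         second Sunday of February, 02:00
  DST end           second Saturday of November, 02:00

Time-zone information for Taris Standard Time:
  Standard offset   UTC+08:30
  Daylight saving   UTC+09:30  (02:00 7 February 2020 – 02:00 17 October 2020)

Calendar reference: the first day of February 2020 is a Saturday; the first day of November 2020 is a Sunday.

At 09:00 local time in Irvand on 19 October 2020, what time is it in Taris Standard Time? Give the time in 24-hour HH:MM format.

1 February 2020 is a Saturday, so the first Sunday is February 2 and the second is February 9.
1 November 2020 is a Sunday, so the first Saturday is November 7 and the second is November 14.
19 October 2020 lies within the daylight-saving period (9 February – 14 November), so Irvand is on daylight time, UTC+07:30.
09:00 Irvand − 7h30m = 01:30 UTC.
At the standard offset (UTC+08:30), 01:30 UTC + 8h30m = 10:00 Taris Standard Time standard time.
The standard-time date in Taris Standard Time, 19 October 2020, is outside the daylight-saving period (7 February – 17 October), so Taris Standard Time is on standard time, UTC+08:30.
01:30 UTC + 8h30m = 10:00 Taris Standard Time.

10:00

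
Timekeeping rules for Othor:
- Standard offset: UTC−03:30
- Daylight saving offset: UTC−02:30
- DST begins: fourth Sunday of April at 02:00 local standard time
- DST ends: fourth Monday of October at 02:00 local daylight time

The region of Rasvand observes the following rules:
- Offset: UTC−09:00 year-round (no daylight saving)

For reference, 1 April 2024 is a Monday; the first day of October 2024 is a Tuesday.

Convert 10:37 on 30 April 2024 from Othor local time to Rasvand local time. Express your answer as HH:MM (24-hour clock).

04:07

1 April 2024 is a Monday, so the first Sunday is April 7 and the fourth is April 28.
1 October 2024 is a Tuesday, so the first Monday is October 7 and the fourth is October 28.
30 April 2024 falls between 28 April and 28 October, so daylight saving is in effect and Othor is at UTC−02:30.
10:37 Othor + 2h30m = 13:07 UTC.
Rasvand has no daylight saving, so its offset is UTC−09:00 year-round.
13:07 UTC − 9h = 04:07 Rasvand.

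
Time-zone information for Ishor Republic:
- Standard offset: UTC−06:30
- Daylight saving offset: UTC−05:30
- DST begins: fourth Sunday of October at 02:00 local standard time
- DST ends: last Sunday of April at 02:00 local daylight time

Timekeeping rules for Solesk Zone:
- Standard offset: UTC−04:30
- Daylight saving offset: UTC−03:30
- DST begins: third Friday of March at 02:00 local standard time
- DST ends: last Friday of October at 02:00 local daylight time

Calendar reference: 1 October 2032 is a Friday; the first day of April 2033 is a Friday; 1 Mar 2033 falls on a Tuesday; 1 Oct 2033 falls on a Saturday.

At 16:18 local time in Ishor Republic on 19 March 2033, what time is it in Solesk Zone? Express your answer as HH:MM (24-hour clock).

18:18

1 October 2032 is a Friday, so the first Sunday is October 3 and the fourth is October 24.
1 April 2033 is a Friday, so Sundays fall on 3, 10, 17, 24; the last is April 24.
19 March 2033 lies within the daylight-saving period (24 October 2032 – 24 April 2033), so Ishor Republic is on daylight time, UTC−05:30.
16:18 Ishor Republic + 5h30m = 21:48 UTC.
1 March 2033 is a Tuesday, so the first Friday is March 4 and the third is March 18.
1 October 2033 is a Saturday, so Fridays fall on 7, 14, 21, 28; the last is October 28.
At the standard offset (UTC−04:30), 21:48 UTC − 4h30m = 17:18 Solesk Zone standard time.
The standard-time date in Solesk Zone, 19 March 2033, lies within the daylight-saving period (18 March – 28 October), so Solesk Zone is on daylight time, UTC−03:30.
21:48 UTC − 3h30m = 18:18 Solesk Zone.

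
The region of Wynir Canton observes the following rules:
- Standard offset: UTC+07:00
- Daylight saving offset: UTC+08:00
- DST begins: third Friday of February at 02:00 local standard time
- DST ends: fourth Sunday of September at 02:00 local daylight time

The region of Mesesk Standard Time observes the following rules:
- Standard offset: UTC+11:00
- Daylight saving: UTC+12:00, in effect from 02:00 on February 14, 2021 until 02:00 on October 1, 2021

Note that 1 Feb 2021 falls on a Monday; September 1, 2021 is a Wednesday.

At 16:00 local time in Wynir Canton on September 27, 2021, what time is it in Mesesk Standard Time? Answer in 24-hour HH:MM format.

1 February 2021 is a Monday, so the first Friday is February 5 and the third is February 19.
1 September 2021 is a Wednesday, so the first Sunday is September 5 and the fourth is September 26.
September 27, 2021 does not fall between 19 February and 26 September, so daylight saving is not in effect and Wynir Canton is at UTC+07:00.
16:00 Wynir Canton − 7h = 09:00 UTC.
At the standard offset (UTC+11:00), 09:00 UTC + 11h = 20:00 Mesesk Standard Time standard time.
The standard-time date in Mesesk Standard Time, September 27, 2021, falls between 14 February and 1 October, so daylight saving is in effect and Mesesk Standard Time is at UTC+12:00.
09:00 UTC + 12h = 21:00 Mesesk Standard Time.

21:00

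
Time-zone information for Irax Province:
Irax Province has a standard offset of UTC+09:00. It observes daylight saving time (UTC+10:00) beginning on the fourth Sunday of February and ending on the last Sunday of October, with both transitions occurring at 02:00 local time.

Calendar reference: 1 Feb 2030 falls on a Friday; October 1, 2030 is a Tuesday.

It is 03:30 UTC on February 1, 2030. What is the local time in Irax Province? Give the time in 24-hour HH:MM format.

1 February 2030 is a Friday, so the first Sunday is February 3 and the fourth is February 24.
1 October 2030 is a Tuesday, so Sundays fall on 6, 13, 20, 27; the last is October 27.
At the standard offset (UTC+09:00), 03:30 UTC + 9h = 12:30 Irax Province standard time.
Daylight saving runs 24 February – 27 October; the standard-time date in Irax Province, February 1, 2030, is outside that window, so Irax Province is on standard time at UTC+09:00.
03:30 UTC + 9h = 12:30 local.

12:30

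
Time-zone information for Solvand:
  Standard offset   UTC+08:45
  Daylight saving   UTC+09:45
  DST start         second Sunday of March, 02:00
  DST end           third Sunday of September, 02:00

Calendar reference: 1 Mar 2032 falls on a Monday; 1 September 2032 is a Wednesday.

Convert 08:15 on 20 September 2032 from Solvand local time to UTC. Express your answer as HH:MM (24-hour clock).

23:30

1 March 2032 is a Monday, so the first Sunday is March 7 and the second is March 14.
1 September 2032 is a Wednesday, so the first Sunday is September 5 and the third is September 19.
20 September 2032 is outside the daylight-saving period (14 March – 19 September), so Solvand is on standard time, UTC+08:45.
08:15 local − 8h45m = 23:30 UTC (rolling into the previous day, 19 September 2032).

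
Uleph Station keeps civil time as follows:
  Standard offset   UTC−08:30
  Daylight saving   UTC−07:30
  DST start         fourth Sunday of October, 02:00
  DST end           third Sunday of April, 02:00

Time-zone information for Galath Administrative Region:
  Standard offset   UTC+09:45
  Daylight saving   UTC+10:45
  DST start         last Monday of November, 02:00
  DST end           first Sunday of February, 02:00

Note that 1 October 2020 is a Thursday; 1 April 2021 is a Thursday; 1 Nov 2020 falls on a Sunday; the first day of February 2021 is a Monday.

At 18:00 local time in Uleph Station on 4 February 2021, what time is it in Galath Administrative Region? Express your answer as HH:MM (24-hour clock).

12:15

1 October 2020 is a Thursday, so the first Sunday is October 4 and the fourth is October 25.
1 April 2021 is a Thursday, so the first Sunday is April 4 and the third is April 18.
4 February 2021 lies within the daylight-saving period (25 October 2020 – 18 April 2021), so Uleph Station is on daylight time, UTC−07:30.
18:00 Uleph Station + 7h30m = 01:30 UTC (rolling into the next day, 5 February 2021).
1 November 2020 is a Sunday, so Mondays fall on 2, 9, 16, 23, 30; the last is November 30.
1 February 2021 is a Monday, so the first Sunday is February 7.
At the standard offset (UTC+09:45), 01:30 UTC + 9h45m = 11:15 Galath Administrative Region standard time.
The standard-time date in Galath Administrative Region, 5 February 2021, lies within the daylight-saving period (30 November 2020 – 7 February 2021), so Galath Administrative Region is on daylight time, UTC+10:45.
01:30 UTC + 10h45m = 12:15 Galath Administrative Region.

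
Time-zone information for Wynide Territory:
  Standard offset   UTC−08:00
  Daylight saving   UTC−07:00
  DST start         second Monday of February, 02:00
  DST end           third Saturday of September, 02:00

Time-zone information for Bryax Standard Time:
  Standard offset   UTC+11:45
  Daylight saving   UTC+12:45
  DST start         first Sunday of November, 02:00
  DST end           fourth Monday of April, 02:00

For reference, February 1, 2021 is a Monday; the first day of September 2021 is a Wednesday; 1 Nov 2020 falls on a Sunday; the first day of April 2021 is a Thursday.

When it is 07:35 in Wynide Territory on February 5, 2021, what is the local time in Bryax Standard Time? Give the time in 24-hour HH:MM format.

04:20

1 February 2021 is a Monday, so the first Monday is February 1 and the second is February 8.
1 September 2021 is a Wednesday, so the first Saturday is September 4 and the third is September 18.
February 5, 2021 is outside the daylight-saving period (8 February – 18 September), so Wynide Territory is on standard time, UTC−08:00.
07:35 Wynide Territory + 8h = 15:35 UTC.
1 November 2020 is a Sunday, so the first Sunday is November 1.
1 April 2021 is a Thursday, so the first Monday is April 5 and the fourth is April 26.
At the standard offset (UTC+11:45), 15:35 UTC + 11h45m = 03:20 Bryax Standard Time standard time (rolling into the next day, 6 February 2021).
Daylight saving runs 1 November 2020 – 26 April 2021; the standard-time date in Bryax Standard Time, February 6, 2021, is inside that window, so Bryax Standard Time is at UTC+12:45.
15:35 UTC + 12h45m = 04:20 Bryax Standard Time (rolling into the next day, 6 February 2021).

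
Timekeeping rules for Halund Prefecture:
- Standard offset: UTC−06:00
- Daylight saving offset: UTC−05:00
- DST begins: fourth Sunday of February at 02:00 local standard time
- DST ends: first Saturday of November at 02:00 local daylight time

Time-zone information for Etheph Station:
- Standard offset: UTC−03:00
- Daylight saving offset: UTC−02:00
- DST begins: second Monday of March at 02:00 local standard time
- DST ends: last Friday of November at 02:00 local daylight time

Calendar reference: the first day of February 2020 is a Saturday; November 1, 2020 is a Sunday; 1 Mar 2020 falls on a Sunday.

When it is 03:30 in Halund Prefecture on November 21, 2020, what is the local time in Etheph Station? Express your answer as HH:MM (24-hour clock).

07:30

1 February 2020 is a Saturday, so the first Sunday is February 2 and the fourth is February 23.
1 November 2020 is a Sunday, so the first Saturday is November 7.
Daylight saving runs 23 February – 7 November; November 21, 2020 is outside that window, so Halund Prefecture is on standard time at UTC−06:00.
03:30 Halund Prefecture + 6h = 09:30 UTC.
1 March 2020 is a Sunday, so the first Monday is March 2 and the second is March 9.
1 November 2020 is a Sunday, so Fridays fall on 6, 13, 20, 27; the last is November 27.
At the standard offset (UTC−03:00), 09:30 UTC − 3h = 06:30 Etheph Station standard time.
The standard-time date in Etheph Station, November 21, 2020, falls between 9 March and 27 November, so daylight saving is in effect and Etheph Station is at UTC−02:00.
09:30 UTC − 2h = 07:30 Etheph Station.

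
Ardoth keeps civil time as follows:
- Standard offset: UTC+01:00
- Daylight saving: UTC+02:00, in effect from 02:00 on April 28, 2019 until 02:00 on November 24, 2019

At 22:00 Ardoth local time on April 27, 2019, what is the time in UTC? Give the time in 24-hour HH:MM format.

21:00

April 27, 2019 is outside the daylight-saving period (28 April – 24 November), so Ardoth is on standard time, UTC+01:00.
22:00 local − 1h = 21:00 UTC.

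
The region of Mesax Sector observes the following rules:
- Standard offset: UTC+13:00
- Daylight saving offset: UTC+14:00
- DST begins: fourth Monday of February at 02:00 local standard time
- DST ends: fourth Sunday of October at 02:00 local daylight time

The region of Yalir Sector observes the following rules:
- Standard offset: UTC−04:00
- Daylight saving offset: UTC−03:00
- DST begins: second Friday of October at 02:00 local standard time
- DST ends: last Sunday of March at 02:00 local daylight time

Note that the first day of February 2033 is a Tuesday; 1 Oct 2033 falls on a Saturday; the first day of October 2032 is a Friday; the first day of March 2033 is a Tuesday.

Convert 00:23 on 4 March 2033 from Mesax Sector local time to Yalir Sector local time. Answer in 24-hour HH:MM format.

07:23

1 February 2033 is a Tuesday, so the first Monday is February 7 and the fourth is February 28.
1 October 2033 is a Saturday, so the first Sunday is October 2 and the fourth is October 23.
Daylight saving runs 28 February – 23 October; 4 March 2033 is inside that window, so Mesax Sector is at UTC+14:00.
00:23 Mesax Sector − 14h = 10:23 UTC (rolling into the previous day, 3 March 2033).
1 October 2032 is a Friday, so the first Friday is October 1 and the second is October 8.
1 March 2033 is a Tuesday, so Sundays fall on 6, 13, 20, 27; the last is March 27.
At the standard offset (UTC−04:00), 10:23 UTC − 4h = 06:23 Yalir Sector standard time.
The standard-time date in Yalir Sector, 3 March 2033, falls between 8 October 2032 and 27 March 2033, so daylight saving is in effect and Yalir Sector is at UTC−03:00.
10:23 UTC − 3h = 07:23 Yalir Sector.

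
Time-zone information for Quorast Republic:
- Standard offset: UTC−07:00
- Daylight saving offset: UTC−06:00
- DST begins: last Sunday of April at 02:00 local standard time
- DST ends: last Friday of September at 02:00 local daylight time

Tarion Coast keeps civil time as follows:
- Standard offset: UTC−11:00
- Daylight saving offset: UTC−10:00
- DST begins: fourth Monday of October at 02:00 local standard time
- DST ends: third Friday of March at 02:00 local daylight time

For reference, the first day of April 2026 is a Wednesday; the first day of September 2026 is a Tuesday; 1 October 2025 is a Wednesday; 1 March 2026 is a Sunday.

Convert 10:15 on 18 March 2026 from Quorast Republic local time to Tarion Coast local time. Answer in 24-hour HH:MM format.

07:15

1 April 2026 is a Wednesday, so Sundays fall on 5, 12, 19, 26; the last is April 26.
1 September 2026 is a Tuesday, so Fridays fall on 4, 11, 18, 25; the last is September 25.
Daylight saving runs 26 April – 25 September; 18 March 2026 is outside that window, so Quorast Republic is on standard time at UTC−07:00.
10:15 Quorast Republic + 7h = 17:15 UTC.
1 October 2025 is a Wednesday, so the first Monday is October 6 and the fourth is October 27.
1 March 2026 is a Sunday, so the first Friday is March 6 and the third is March 20.
At the standard offset (UTC−11:00), 17:15 UTC − 11h = 06:15 Tarion Coast standard time.
Daylight saving runs 27 October 2025 – 20 March 2026; the standard-time date in Tarion Coast, 18 March 2026, is inside that window, so Tarion Coast is at UTC−10:00.
17:15 UTC − 10h = 07:15 Tarion Coast.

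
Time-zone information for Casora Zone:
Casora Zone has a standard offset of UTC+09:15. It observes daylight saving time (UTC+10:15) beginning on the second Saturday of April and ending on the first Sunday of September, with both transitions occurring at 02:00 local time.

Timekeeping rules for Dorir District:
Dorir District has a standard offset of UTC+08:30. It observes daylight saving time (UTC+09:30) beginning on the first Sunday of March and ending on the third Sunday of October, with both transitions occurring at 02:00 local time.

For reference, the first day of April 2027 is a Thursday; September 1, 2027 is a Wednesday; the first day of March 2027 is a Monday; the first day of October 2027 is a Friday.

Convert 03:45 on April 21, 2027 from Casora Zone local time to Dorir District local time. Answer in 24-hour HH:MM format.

1 April 2027 is a Thursday, so the first Saturday is April 3 and the second is April 10.
1 September 2027 is a Wednesday, so the first Sunday is September 5.
April 21, 2027 lies within the daylight-saving period (10 April – 5 September), so Casora Zone is on daylight time, UTC+10:15.
03:45 Casora Zone − 10h15m = 17:30 UTC (rolling into the previous day, 20 April 2027).
1 March 2027 is a Monday, so the first Sunday is March 7.
1 October 2027 is a Friday, so the first Sunday is October 3 and the third is October 17.
At the standard offset (UTC+08:30), 17:30 UTC + 8h30m = 02:00 Dorir District standard time (rolling into the next day, 21 April 2027).
The standard-time date in Dorir District, April 21, 2027, falls between 7 March and 17 October, so daylight saving is in effect and Dorir District is at UTC+09:30.
17:30 UTC + 9h30m = 03:00 Dorir District (rolling into the next day, 21 April 2027).

03:00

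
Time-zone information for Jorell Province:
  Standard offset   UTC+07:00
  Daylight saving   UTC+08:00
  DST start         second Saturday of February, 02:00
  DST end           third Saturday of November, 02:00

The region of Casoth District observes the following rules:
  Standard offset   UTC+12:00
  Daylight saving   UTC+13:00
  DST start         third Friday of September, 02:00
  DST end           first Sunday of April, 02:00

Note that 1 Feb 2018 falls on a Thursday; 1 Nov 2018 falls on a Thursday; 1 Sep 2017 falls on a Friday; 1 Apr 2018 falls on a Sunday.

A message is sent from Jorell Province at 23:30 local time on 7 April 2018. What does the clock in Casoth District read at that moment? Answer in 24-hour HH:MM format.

03:30

1 February 2018 is a Thursday, so the first Saturday is February 3 and the second is February 10.
1 November 2018 is a Thursday, so the first Saturday is November 3 and the third is November 17.
7 April 2018 falls between 10 February and 17 November, so daylight saving is in effect and Jorell Province is at UTC+08:00.
23:30 Jorell Province − 8h = 15:30 UTC.
1 September 2017 is a Friday, so the first Friday is September 1 and the third is September 15.
1 April 2018 is a Sunday, so the first Sunday is April 1.
At the standard offset (UTC+12:00), 15:30 UTC + 12h = 03:30 Casoth District standard time (rolling into the next day, 8 April 2018).
The standard-time date in Casoth District, 8 April 2018, is outside the daylight-saving period (15 September 2017 – 1 April 2018), so Casoth District is on standard time, UTC+12:00.
15:30 UTC + 12h = 03:30 Casoth District (rolling into the next day, 8 April 2018).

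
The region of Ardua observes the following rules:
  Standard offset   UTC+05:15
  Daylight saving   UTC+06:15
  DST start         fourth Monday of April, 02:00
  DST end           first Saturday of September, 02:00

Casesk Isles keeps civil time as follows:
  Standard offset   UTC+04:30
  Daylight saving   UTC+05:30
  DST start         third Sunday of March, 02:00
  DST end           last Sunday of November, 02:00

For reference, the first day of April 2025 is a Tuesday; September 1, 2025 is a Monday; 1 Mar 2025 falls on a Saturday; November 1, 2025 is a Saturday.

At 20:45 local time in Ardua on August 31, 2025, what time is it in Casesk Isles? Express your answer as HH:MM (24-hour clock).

20:00

1 April 2025 is a Tuesday, so the first Monday is April 7 and the fourth is April 28.
1 September 2025 is a Monday, so the first Saturday is September 6.
August 31, 2025 falls between 28 April and 6 September, so daylight saving is in effect and Ardua is at UTC+06:15.
20:45 Ardua − 6h15m = 14:30 UTC.
1 March 2025 is a Saturday, so the first Sunday is March 2 and the third is March 16.
1 November 2025 is a Saturday, so Sundays fall on 2, 9, 16, 23, 30; the last is November 30.
At the standard offset (UTC+04:30), 14:30 UTC + 4h30m = 19:00 Casesk Isles standard time.
The standard-time date in Casesk Isles, August 31, 2025, lies within the daylight-saving period (16 March – 30 November), so Casesk Isles is on daylight time, UTC+05:30.
14:30 UTC + 5h30m = 20:00 Casesk Isles.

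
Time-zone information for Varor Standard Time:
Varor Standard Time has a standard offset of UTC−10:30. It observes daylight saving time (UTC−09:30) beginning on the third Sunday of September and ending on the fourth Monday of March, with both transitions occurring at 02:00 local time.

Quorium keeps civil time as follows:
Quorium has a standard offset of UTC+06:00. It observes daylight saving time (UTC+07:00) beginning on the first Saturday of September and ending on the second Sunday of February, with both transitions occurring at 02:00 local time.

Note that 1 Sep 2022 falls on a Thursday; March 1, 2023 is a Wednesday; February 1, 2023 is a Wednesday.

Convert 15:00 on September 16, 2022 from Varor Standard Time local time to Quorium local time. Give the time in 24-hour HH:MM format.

1 September 2022 is a Thursday, so the first Sunday is September 4 and the third is September 18.
1 March 2023 is a Wednesday, so the first Monday is March 6 and the fourth is March 27.
September 16, 2022 is outside the daylight-saving period (18 September 2022 – 27 March 2023), so Varor Standard Time is on standard time, UTC−10:30.
15:00 Varor Standard Time + 10h30m = 01:30 UTC (rolling into the next day, 17 September 2022).
1 September 2022 is a Thursday, so the first Saturday is September 3.
1 February 2023 is a Wednesday, so the first Sunday is February 5 and the second is February 12.
At the standard offset (UTC+06:00), 01:30 UTC + 6h = 07:30 Quorium standard time.
Daylight saving runs 3 September 2022 – 12 February 2023; the standard-time date in Quorium, September 17, 2022, is inside that window, so Quorium is at UTC+07:00.
01:30 UTC + 7h = 08:30 Quorium.

08:30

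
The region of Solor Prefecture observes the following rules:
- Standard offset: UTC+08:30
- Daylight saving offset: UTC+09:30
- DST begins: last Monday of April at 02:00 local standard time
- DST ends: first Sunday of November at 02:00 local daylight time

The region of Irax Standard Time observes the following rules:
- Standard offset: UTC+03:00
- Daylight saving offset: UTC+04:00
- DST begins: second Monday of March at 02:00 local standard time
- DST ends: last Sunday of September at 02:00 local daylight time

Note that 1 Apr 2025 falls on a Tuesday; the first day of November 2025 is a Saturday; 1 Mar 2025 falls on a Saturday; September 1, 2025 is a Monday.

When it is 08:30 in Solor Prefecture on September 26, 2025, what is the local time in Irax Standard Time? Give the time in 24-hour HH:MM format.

03:00

1 April 2025 is a Tuesday, so Mondays fall on 7, 14, 21, 28; the last is April 28.
1 November 2025 is a Saturday, so the first Sunday is November 2.
Daylight saving runs 28 April – 2 November; September 26, 2025 is inside that window, so Solor Prefecture is at UTC+09:30.
08:30 Solor Prefecture − 9h30m = 23:00 UTC (rolling into the previous day, 25 September 2025).
1 March 2025 is a Saturday, so the first Monday is March 3 and the second is March 10.
1 September 2025 is a Monday, so Sundays fall on 7, 14, 21, 28; the last is September 28.
At the standard offset (UTC+03:00), 23:00 UTC + 3h = 02:00 Irax Standard Time standard time (rolling into the next day, 26 September 2025).
Daylight saving runs 10 March – 28 September; the standard-time date in Irax Standard Time, September 26, 2025, is inside that window, so Irax Standard Time is at UTC+04:00.
23:00 UTC + 4h = 03:00 Irax Standard Time (rolling into the next day, 26 September 2025).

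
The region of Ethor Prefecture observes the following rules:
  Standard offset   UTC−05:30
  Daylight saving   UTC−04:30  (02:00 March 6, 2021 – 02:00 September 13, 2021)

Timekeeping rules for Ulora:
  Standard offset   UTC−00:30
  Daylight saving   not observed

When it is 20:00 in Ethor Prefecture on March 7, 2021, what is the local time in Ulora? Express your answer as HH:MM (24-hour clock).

Daylight saving runs 6 March – 13 September; March 7, 2021 is inside that window, so Ethor Prefecture is at UTC−04:30.
20:00 Ethor Prefecture + 4h30m = 00:30 UTC (rolling into the next day, 8 March 2021).
Ulora has no daylight saving, so its offset is UTC−00:30 year-round.
00:30 UTC − 0h30m = 00:00 Ulora.

00:00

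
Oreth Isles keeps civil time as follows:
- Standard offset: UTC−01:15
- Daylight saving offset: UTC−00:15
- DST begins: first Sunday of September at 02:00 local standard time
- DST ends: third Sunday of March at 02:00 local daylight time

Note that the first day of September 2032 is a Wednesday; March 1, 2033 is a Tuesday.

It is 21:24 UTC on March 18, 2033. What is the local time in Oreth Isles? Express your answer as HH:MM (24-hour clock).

21:09

1 September 2032 is a Wednesday, so the first Sunday is September 5.
1 March 2033 is a Tuesday, so the first Sunday is March 6 and the third is March 20.
At the standard offset (UTC−01:15), 21:24 UTC − 1h15m = 20:09 Oreth Isles standard time.
The standard-time date in Oreth Isles, March 18, 2033, falls between 5 September 2032 and 20 March 2033, so daylight saving is in effect and Oreth Isles is at UTC−00:15.
21:24 UTC − 0h15m = 21:09 local.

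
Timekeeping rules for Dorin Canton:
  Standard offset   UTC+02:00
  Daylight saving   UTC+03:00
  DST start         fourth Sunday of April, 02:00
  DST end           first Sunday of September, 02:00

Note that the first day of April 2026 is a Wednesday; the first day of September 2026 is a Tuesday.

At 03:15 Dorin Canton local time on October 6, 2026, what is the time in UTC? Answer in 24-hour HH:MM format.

1 April 2026 is a Wednesday, so the first Sunday is April 5 and the fourth is April 26.
1 September 2026 is a Tuesday, so the first Sunday is September 6.
Daylight saving runs 26 April – 6 September; October 6, 2026 is outside that window, so Dorin Canton is on standard time at UTC+02:00.
03:15 local − 2h = 01:15 UTC.

01:15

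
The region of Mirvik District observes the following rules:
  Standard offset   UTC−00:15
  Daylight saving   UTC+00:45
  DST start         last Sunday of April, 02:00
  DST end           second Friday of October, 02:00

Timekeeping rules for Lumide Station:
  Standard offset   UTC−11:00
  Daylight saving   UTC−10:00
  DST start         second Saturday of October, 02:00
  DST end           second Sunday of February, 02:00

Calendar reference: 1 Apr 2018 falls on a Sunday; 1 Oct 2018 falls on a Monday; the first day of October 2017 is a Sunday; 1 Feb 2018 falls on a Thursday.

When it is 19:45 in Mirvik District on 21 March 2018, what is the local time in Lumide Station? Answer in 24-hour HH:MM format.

1 April 2018 is a Sunday, so Sundays fall on 1, 8, 15, 22, 29; the last is April 29.
1 October 2018 is a Monday, so the first Friday is October 5 and the second is October 12.
Daylight saving runs 29 April – 12 October; 21 March 2018 is outside that window, so Mirvik District is on standard time at UTC−00:15.
19:45 Mirvik District + 0h15m = 20:00 UTC.
1 October 2017 is a Sunday, so the first Saturday is October 7 and the second is October 14.
1 February 2018 is a Thursday, so the first Sunday is February 4 and the second is February 11.
At the standard offset (UTC−11:00), 20:00 UTC − 11h = 09:00 Lumide Station standard time.
The standard-time date in Lumide Station, 21 March 2018, does not fall between 14 October 2017 and 11 February 2018, so daylight saving is not in effect and Lumide Station is at UTC−11:00.
20:00 UTC − 11h = 09:00 Lumide Station.

09:00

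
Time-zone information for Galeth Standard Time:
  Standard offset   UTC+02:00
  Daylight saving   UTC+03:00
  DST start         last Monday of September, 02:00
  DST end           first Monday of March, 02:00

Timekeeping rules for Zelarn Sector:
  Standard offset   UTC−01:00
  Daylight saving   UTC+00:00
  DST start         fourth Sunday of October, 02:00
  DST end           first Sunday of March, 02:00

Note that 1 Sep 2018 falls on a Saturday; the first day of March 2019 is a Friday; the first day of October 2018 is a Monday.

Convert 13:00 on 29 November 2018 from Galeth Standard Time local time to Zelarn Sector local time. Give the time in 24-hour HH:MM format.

10:00

1 September 2018 is a Saturday, so Mondays fall on 3, 10, 17, 24; the last is September 24.
1 March 2019 is a Friday, so the first Monday is March 4.
Daylight saving runs 24 September 2018 – 4 March 2019; 29 November 2018 is inside that window, so Galeth Standard Time is at UTC+03:00.
13:00 Galeth Standard Time − 3h = 10:00 UTC.
1 October 2018 is a Monday, so the first Sunday is October 7 and the fourth is October 28.
1 March 2019 is a Friday, so the first Sunday is March 3.
At the standard offset (UTC−01:00), 10:00 UTC − 1h = 09:00 Zelarn Sector standard time.
Daylight saving runs 28 October 2018 – 3 March 2019; the standard-time date in Zelarn Sector, 29 November 2018, is inside that window, so Zelarn Sector is at UTC+00:00.
10:00 UTC + 0h = 10:00 Zelarn Sector.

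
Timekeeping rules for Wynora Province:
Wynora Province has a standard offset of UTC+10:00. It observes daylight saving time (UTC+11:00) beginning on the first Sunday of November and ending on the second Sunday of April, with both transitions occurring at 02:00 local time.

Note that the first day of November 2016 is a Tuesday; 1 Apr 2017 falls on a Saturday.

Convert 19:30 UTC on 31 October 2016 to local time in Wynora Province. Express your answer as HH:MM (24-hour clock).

05:30

1 November 2016 is a Tuesday, so the first Sunday is November 6.
1 April 2017 is a Saturday, so the first Sunday is April 2 and the second is April 9.
At the standard offset (UTC+10:00), 19:30 UTC + 10h = 05:30 Wynora Province standard time (rolling into the next day, 1 November 2016).
The standard-time date in Wynora Province, 1 November 2016, is outside the daylight-saving period (6 November 2016 – 9 April 2017), so Wynora Province is on standard time, UTC+10:00.
19:30 UTC + 10h = 05:30 local (rolling into the next day, 1 November 2016).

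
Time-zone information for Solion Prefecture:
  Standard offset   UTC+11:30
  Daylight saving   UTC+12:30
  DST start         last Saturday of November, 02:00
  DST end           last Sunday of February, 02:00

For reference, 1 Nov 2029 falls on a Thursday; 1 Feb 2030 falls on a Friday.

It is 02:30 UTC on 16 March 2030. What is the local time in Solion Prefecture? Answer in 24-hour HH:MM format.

14:00

1 November 2029 is a Thursday, so Saturdays fall on 3, 10, 17, 24; the last is November 24.
1 February 2030 is a Friday, so Sundays fall on 3, 10, 17, 24; the last is February 24.
At the standard offset (UTC+11:30), 02:30 UTC + 11h30m = 14:00 Solion Prefecture standard time.
The standard-time date in Solion Prefecture, 16 March 2030, is outside the daylight-saving period (24 November 2029 – 24 February 2030), so Solion Prefecture is on standard time, UTC+11:30.
02:30 UTC + 11h30m = 14:00 local.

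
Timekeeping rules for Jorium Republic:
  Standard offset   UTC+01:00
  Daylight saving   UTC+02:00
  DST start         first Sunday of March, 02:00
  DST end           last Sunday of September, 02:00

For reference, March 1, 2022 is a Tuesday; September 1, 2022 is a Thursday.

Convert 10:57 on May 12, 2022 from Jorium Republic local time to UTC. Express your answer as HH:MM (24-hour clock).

1 March 2022 is a Tuesday, so the first Sunday is March 6.
1 September 2022 is a Thursday, so Sundays fall on 4, 11, 18, 25; the last is September 25.
May 12, 2022 lies within the daylight-saving period (6 March – 25 September), so Jorium Republic is on daylight time, UTC+02:00.
10:57 local − 2h = 08:57 UTC.

08:57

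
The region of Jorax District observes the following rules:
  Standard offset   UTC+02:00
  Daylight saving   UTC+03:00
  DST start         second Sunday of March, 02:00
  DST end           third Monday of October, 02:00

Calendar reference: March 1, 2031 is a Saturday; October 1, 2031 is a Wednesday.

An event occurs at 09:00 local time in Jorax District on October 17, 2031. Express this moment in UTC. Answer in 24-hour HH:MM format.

1 March 2031 is a Saturday, so the first Sunday is March 2 and the second is March 9.
1 October 2031 is a Wednesday, so the first Monday is October 6 and the third is October 20.
October 17, 2031 lies within the daylight-saving period (9 March – 20 October), so Jorax District is on daylight time, UTC+03:00.
09:00 local − 3h = 06:00 UTC.

06:00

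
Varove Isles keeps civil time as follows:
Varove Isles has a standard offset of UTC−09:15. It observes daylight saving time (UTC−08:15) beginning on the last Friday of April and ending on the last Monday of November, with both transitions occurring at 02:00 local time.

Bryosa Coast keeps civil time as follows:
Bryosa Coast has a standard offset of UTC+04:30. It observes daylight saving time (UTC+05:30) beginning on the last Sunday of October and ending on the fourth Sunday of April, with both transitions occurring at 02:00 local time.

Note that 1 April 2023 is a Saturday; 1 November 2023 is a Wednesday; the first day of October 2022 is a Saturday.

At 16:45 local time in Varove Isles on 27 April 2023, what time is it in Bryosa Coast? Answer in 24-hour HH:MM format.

06:30

1 April 2023 is a Saturday, so Fridays fall on 7, 14, 21, 28; the last is April 28.
1 November 2023 is a Wednesday, so Mondays fall on 6, 13, 20, 27; the last is November 27.
Daylight saving runs 28 April – 27 November; 27 April 2023 is outside that window, so Varove Isles is on standard time at UTC−09:15.
16:45 Varove Isles + 9h15m = 02:00 UTC (rolling into the next day, 28 April 2023).
1 October 2022 is a Saturday, so Sundays fall on 2, 9, 16, 23, 30; the last is October 30.
1 April 2023 is a Saturday, so the first Sunday is April 2 and the fourth is April 23.
At the standard offset (UTC+04:30), 02:00 UTC + 4h30m = 06:30 Bryosa Coast standard time.
Daylight saving runs 30 October 2022 – 23 April 2023; the standard-time date in Bryosa Coast, 28 April 2023, is outside that window, so Bryosa Coast is on standard time at UTC+04:30.
02:00 UTC + 4h30m = 06:30 Bryosa Coast.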